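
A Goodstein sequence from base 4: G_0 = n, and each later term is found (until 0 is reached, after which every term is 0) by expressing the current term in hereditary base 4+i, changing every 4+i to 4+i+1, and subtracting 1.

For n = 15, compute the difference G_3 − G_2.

2

G_0=15  [base 4] 3·4 + 3  →[4↦5]→  3·5 + 3 = 18  −1 ⇒ G_1=17
G_1=17  [base 5] 3·5 + 2  →[5↦6]→  3·6 + 2 = 20  −1 ⇒ G_2=19
G_2=19  [base 6] 3·6 + 1  →[6↦7]→  3·7 + 1 = 22  −1 ⇒ G_3=21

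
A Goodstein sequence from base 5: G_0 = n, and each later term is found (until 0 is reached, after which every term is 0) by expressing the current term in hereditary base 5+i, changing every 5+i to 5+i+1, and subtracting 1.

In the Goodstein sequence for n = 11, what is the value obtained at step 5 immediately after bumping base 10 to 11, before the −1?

G_0 = 11. HB_5(11) = 2·5 + 1. Bump = 13. G_1 = 12.
G_1 = 12. HB_6(12) = 2·6. Bump = 14. G_2 = 13.
G_2 = 13. HB_7(13) = 7 + 6. Bump = 14. G_3 = 13.
G_3 = 13. HB_8(13) = 8 + 5. Bump = 14. G_4 = 13.
G_4 = 13. HB_9(13) = 9 + 4. Bump = 14. G_5 = 13.

14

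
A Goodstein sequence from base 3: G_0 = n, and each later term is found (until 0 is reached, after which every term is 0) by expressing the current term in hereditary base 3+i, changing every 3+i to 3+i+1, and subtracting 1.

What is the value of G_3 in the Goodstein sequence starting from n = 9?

19

step 0: 9 = 3^2; sub 4 for 3: 4^2; = 16; G_1 = 16−1 = 15
step 1: 15 = 3·4 + 3; sub 5 for 4: 3·5 + 3; = 18; G_2 = 18−1 = 17
step 2: 17 = 3·5 + 2; sub 6 for 5: 3·6 + 2; = 20; G_3 = 20−1 = 19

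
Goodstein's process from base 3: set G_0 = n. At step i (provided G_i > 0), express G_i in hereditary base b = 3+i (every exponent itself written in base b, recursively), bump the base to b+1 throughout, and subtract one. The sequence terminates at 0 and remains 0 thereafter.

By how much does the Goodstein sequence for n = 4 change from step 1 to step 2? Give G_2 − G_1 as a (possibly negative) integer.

G_0=4  [base 3] 3 + 1  →[3↦4]→  4 + 1 = 5  −1 ⇒ G_1=4
G_1=4  [base 4] 4  →[4↦5]→  5 = 5  −1 ⇒ G_2=4

0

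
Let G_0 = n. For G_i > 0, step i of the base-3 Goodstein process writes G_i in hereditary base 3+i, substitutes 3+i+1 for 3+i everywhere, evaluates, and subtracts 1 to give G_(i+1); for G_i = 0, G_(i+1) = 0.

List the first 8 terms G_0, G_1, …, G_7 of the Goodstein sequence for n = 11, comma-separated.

(0) 11|_3 = 3^2 + 2 ↦ 4^2 + 2|_4 = 18 ⇒ 17
(1) 17|_4 = 4^2 + 1 ↦ 5^2 + 1|_5 = 26 ⇒ 25
(2) 25|_5 = 5^2 ↦ 6^2|_6 = 36 ⇒ 35
(3) 35|_6 = 5·6 + 5 ↦ 5·7 + 5|_7 = 40 ⇒ 39
(4) 39|_7 = 5·7 + 4 ↦ 5·8 + 4|_8 = 44 ⇒ 43
(5) 43|_8 = 5·8 + 3 ↦ 5·9 + 3|_9 = 48 ⇒ 47
(6) 47|_9 = 5·9 + 2 ↦ 5·10 + 2|_10 = 52 ⇒ 51

11, 17, 25, 35, 39, 43, 47, 51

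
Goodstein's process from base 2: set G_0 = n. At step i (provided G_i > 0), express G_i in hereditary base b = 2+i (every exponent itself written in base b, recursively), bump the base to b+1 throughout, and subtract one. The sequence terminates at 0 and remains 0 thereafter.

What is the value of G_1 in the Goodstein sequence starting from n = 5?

(0) 5|_2 = 2^2 + 1 ↦ 3^3 + 1|_3 = 28 ⇒ 27
(1) 27|_3 = 3^3 ↦ 4^4|_4 = 256 ⇒ 255

27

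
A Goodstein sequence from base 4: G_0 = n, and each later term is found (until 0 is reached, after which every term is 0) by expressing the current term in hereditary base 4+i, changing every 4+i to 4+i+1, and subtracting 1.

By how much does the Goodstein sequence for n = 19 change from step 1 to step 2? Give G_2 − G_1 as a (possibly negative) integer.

10

19 —HB4→ 4^2 + 3 —bump→ 5^2 + 3 = 28 —(−1)→ 27
27 —HB5→ 5^2 + 2 —bump→ 6^2 + 2 = 38 —(−1)→ 37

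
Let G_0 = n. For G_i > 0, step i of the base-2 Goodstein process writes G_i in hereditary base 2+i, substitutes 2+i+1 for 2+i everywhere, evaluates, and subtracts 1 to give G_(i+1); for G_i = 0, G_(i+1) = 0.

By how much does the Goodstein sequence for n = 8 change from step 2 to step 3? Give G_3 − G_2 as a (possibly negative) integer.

5757

step 0: 8 = 2^(2 + 1); sub 3 for 2: 3^(3 + 1); = 81; G_1 = 81−1 = 80
step 1: 80 = 2·3^3 + 2·3^2 + 2·3 + 2; sub 4 for 3: 2·4^4 + 2·4^2 + 2·4 + 2; = 554; G_2 = 554−1 = 553
step 2: 553 = 2·4^4 + 2·4^2 + 2·4 + 1; sub 5 for 4: 2·5^5 + 2·5^2 + 2·5 + 1; = 6311; G_3 = 6311−1 = 6310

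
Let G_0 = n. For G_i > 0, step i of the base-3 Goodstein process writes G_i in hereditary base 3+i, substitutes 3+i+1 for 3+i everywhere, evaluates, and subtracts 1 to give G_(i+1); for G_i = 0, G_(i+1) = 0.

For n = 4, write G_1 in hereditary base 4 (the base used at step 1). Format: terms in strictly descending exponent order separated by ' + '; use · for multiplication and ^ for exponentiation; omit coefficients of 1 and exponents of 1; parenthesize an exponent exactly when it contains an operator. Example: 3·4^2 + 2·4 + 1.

4

(0) 4|_3 = 3 + 1 ↦ 4 + 1|_4 = 5 ⇒ 4
(1) 4|_4 = 4 ↦ 5|_5 = 5 ⇒ 4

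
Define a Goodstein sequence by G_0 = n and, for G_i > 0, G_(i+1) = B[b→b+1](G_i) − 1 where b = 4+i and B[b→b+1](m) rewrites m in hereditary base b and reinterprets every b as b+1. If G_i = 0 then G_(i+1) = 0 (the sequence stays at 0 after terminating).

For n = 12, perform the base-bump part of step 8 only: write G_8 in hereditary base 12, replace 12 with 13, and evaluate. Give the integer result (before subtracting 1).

20

G_0 = 12. HB_4(12) = 3·4. Bump = 15. G_1 = 14.
G_1 = 14. HB_5(14) = 2·5 + 4. Bump = 16. G_2 = 15.
G_2 = 15. HB_6(15) = 2·6 + 3. Bump = 17. G_3 = 16.
G_3 = 16. HB_7(16) = 2·7 + 2. Bump = 18. G_4 = 17.
G_4 = 17. HB_8(17) = 2·8 + 1. Bump = 19. G_5 = 18.
G_5 = 18. HB_9(18) = 2·9. Bump = 20. G_6 = 19.
G_6 = 19. HB_10(19) = 10 + 9. Bump = 20. G_7 = 19.
G_7 = 19. HB_11(19) = 11 + 8. Bump = 20. G_8 = 19.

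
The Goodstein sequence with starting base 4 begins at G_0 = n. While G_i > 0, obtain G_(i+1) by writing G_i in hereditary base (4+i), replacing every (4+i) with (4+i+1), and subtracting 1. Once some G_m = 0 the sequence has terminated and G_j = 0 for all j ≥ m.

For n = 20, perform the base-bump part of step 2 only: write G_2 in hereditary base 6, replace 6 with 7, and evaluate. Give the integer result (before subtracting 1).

52

i=0: 20 = 4^2 + 4 (b=4); 4→5: 5^2 + 5 = 30; 30−1 = 29
i=1: 29 = 5^2 + 4 (b=5); 5→6: 6^2 + 4 = 40; 40−1 = 39
i=2: 39 = 6^2 + 3 (b=6); 6→7: 7^2 + 3 = 52; 52−1 = 51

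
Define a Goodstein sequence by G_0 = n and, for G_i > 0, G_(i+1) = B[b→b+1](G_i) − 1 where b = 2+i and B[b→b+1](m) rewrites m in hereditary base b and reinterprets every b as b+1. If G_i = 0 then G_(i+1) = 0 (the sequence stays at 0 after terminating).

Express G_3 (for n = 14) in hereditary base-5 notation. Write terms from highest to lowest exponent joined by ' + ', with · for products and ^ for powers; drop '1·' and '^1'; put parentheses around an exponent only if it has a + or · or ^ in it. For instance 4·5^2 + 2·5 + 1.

5^(5 + 1) + 5^5

(0) 14|_2 = 2^(2 + 1) + 2^2 + 2 ↦ 3^(3 + 1) + 3^3 + 3|_3 = 111 ⇒ 110
(1) 110|_3 = 3^(3 + 1) + 3^3 + 2 ↦ 4^(4 + 1) + 4^4 + 2|_4 = 1282 ⇒ 1281
(2) 1281|_4 = 4^(4 + 1) + 4^4 + 1 ↦ 5^(5 + 1) + 5^5 + 1|_5 = 18751 ⇒ 18750
(3) 18750|_5 = 5^(5 + 1) + 5^5 ↦ 6^(6 + 1) + 6^6|_6 = 326592 ⇒ 326591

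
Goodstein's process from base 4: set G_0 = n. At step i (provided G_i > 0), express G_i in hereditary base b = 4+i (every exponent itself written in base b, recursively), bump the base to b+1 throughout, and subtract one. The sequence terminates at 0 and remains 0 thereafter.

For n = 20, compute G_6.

20 —HB4→ 4^2 + 4 —bump→ 5^2 + 5 = 30 —(−1)→ 29
29 —HB5→ 5^2 + 4 —bump→ 6^2 + 4 = 40 —(−1)→ 39
39 —HB6→ 6^2 + 3 —bump→ 7^2 + 3 = 52 —(−1)→ 51
51 —HB7→ 7^2 + 2 —bump→ 8^2 + 2 = 66 —(−1)→ 65
65 —HB8→ 8^2 + 1 —bump→ 9^2 + 1 = 82 —(−1)→ 81
81 —HB9→ 9^2 —bump→ 10^2 = 100 —(−1)→ 99
99 —HB10→ 9·10 + 9 —bump→ 9·11 + 9 = 108 —(−1)→ 107

99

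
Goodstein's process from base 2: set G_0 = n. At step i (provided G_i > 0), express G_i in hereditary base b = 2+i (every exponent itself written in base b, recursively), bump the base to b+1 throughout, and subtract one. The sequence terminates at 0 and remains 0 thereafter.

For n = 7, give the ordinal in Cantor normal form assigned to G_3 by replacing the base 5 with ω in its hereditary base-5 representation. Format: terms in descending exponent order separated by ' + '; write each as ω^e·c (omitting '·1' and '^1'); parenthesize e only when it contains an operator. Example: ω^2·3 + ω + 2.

G_0=7  [base 2] 2^2 + 2 + 1  →[2↦3]→  3^3 + 3 + 1 = 31  −1 ⇒ G_1=30
G_1=30  [base 3] 3^3 + 3  →[3↦4]→  4^4 + 4 = 260  −1 ⇒ G_2=259
G_2=259  [base 4] 4^4 + 3  →[4↦5]→  5^5 + 3 = 3128  −1 ⇒ G_3=3127
G_3=3127  [base 5] 5^5 + 2  →[5↦6]→  6^6 + 2 = 46658  −1 ⇒ G_4=46657

ω^ω + 2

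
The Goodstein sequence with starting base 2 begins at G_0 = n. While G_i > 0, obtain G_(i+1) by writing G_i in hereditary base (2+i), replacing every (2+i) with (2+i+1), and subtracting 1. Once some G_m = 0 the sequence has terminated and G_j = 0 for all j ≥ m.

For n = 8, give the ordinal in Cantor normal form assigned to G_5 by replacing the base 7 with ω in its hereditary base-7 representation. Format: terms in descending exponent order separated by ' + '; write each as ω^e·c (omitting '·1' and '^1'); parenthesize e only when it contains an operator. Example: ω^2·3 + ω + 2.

base 2: 8 = 2^(2 + 1); at 3: 3^(3 + 1) = 81; next = 80
base 3: 80 = 2·3^3 + 2·3^2 + 2·3 + 2; at 4: 2·4^4 + 2·4^2 + 2·4 + 2 = 554; next = 553
base 4: 553 = 2·4^4 + 2·4^2 + 2·4 + 1; at 5: 2·5^5 + 2·5^2 + 2·5 + 1 = 6311; next = 6310
base 5: 6310 = 2·5^5 + 2·5^2 + 2·5; at 6: 2·6^6 + 2·6^2 + 2·6 = 93396; next = 93395
base 6: 93395 = 2·6^6 + 2·6^2 + 6 + 5; at 7: 2·7^7 + 2·7^2 + 7 + 5 = 1647196; next = 1647195
base 7: 1647195 = 2·7^7 + 2·7^2 + 7 + 4; at 8: 2·8^8 + 2·8^2 + 8 + 4 = 33554572; next = 33554571

ω^ω·2 + ω^2·2 + ω + 4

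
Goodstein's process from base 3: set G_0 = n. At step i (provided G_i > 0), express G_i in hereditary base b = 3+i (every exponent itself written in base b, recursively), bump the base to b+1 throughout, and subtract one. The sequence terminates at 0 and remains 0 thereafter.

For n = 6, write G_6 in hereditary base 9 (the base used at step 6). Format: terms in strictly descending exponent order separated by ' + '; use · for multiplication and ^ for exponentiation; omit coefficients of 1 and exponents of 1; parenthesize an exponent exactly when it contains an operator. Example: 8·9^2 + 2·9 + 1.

6

[0] 6 ≡ 2·3 (base 3). Lift 4: 8. −1: 7.
[1] 7 ≡ 4 + 3 (base 4). Lift 5: 8. −1: 7.
[2] 7 ≡ 5 + 2 (base 5). Lift 6: 8. −1: 7.
[3] 7 ≡ 6 + 1 (base 6). Lift 7: 8. −1: 7.
[4] 7 ≡ 7 (base 7). Lift 8: 8. −1: 7.
[5] 7 ≡ 7 (base 8). Lift 9: 7. −1: 6.
[6] 6 ≡ 6 (base 9). Lift 10: 6. −1: 5.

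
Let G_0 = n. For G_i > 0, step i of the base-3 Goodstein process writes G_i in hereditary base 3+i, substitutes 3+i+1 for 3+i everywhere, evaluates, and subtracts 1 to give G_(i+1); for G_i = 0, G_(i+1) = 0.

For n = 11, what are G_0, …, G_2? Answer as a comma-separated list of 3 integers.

11, 17, 25

step 0: 11 = 3^2 + 2; sub 4 for 3: 4^2 + 2; = 18; G_1 = 18−1 = 17
step 1: 17 = 4^2 + 1; sub 5 for 4: 5^2 + 1; = 26; G_2 = 26−1 = 25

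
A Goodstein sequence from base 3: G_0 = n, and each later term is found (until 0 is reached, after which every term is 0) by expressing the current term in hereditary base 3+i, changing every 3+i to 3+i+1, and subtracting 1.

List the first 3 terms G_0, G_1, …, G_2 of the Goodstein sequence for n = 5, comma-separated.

G_0=5  [base 3] 3 + 2  →[3↦4]→  4 + 2 = 6  −1 ⇒ G_1=5
G_1=5  [base 4] 4 + 1  →[4↦5]→  5 + 1 = 6  −1 ⇒ G_2=5

5, 5, 5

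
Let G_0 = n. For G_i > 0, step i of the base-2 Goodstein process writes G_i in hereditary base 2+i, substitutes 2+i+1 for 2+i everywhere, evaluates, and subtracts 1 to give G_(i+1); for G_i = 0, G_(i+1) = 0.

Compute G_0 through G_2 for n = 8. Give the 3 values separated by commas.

8, 80, 553

base 2: 8 = 2^(2 + 1); at 3: 3^(3 + 1) = 81; next = 80
base 3: 80 = 2·3^3 + 2·3^2 + 2·3 + 2; at 4: 2·4^4 + 2·4^2 + 2·4 + 2 = 554; next = 553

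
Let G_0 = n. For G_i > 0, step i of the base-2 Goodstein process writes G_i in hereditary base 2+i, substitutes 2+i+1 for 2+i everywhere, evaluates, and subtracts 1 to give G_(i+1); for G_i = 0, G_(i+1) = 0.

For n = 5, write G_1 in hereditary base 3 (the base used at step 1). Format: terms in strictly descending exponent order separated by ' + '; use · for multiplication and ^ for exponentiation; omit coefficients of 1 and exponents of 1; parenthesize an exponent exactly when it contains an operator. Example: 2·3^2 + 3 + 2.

3^3

step 0: 5 = 2^2 + 1; sub 3 for 2: 3^3 + 1; = 28; G_1 = 28−1 = 27
step 1: 27 = 3^3; sub 4 for 3: 4^4; = 256; G_2 = 256−1 = 255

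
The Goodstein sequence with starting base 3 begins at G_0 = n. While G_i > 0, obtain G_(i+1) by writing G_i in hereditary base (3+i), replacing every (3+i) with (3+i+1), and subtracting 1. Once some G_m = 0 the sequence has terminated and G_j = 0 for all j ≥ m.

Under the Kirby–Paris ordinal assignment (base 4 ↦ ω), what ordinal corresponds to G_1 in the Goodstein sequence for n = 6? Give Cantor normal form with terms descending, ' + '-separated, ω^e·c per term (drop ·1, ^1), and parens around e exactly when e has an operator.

G_0 = 6. HB_3(6) = 2·3. Bump = 8. G_1 = 7.
G_1 = 7. HB_4(7) = 4 + 3. Bump = 8. G_2 = 7.

ω + 3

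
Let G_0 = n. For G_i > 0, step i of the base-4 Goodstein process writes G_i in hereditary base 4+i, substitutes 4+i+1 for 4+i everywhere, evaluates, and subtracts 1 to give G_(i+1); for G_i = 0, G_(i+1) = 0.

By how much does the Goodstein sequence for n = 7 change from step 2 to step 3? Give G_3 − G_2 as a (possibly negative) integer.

0

step 0: 7 = 4 + 3; sub 5 for 4: 5 + 3; = 8; G_1 = 8−1 = 7
step 1: 7 = 5 + 2; sub 6 for 5: 6 + 2; = 8; G_2 = 8−1 = 7
step 2: 7 = 6 + 1; sub 7 for 6: 7 + 1; = 8; G_3 = 8−1 = 7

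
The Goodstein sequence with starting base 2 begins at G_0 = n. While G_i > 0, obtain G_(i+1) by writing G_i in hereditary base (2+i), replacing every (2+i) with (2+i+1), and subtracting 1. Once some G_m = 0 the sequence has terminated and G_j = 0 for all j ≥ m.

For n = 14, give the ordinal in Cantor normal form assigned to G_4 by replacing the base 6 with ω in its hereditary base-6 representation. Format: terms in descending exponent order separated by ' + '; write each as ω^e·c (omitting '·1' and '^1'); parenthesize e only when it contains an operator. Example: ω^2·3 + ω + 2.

ω^(ω + 1) + ω^5·5 + ω^4·5 + ω^3·5 + ω^2·5 + ω·5 + 5

G_0 = 14. HB_2(14) = 2^(2 + 1) + 2^2 + 2. Bump = 111. G_1 = 110.
G_1 = 110. HB_3(110) = 3^(3 + 1) + 3^3 + 2. Bump = 1282. G_2 = 1281.
G_2 = 1281. HB_4(1281) = 4^(4 + 1) + 4^4 + 1. Bump = 18751. G_3 = 18750.
G_3 = 18750. HB_5(18750) = 5^(5 + 1) + 5^5. Bump = 326592. G_4 = 326591.
G_4 = 326591. HB_6(326591) = 6^(6 + 1) + 5·6^5 + 5·6^4 + 5·6^3 + 5·6^2 + 5·6 + 5. Bump = 5862841. G_5 = 5862840.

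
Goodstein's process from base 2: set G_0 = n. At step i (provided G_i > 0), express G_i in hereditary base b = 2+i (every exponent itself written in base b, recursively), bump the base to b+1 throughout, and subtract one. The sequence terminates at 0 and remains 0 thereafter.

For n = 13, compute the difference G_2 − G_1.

1171

step 0: 13 = 2^(2 + 1) + 2^2 + 1; sub 3 for 2: 3^(3 + 1) + 3^3 + 1; = 109; G_1 = 109−1 = 108
step 1: 108 = 3^(3 + 1) + 3^3; sub 4 for 3: 4^(4 + 1) + 4^4; = 1280; G_2 = 1280−1 = 1279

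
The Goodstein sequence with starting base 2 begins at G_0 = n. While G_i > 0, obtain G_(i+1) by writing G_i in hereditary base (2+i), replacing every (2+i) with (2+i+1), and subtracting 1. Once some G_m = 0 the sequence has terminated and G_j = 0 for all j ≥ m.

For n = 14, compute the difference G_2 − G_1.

base 2: 14 = 2^(2 + 1) + 2^2 + 2; at 3: 3^(3 + 1) + 3^3 + 3 = 111; next = 110
base 3: 110 = 3^(3 + 1) + 3^3 + 2; at 4: 4^(4 + 1) + 4^4 + 2 = 1282; next = 1281

1171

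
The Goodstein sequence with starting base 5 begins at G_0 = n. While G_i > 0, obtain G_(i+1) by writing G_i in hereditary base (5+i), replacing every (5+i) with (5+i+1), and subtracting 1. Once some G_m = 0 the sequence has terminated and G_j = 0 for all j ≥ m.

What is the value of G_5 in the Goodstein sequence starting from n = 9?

9

step 0: 9 = 5 + 4; sub 6 for 5: 6 + 4; = 10; G_1 = 10−1 = 9
step 1: 9 = 6 + 3; sub 7 for 6: 7 + 3; = 10; G_2 = 10−1 = 9
step 2: 9 = 7 + 2; sub 8 for 7: 8 + 2; = 10; G_3 = 10−1 = 9
step 3: 9 = 8 + 1; sub 9 for 8: 9 + 1; = 10; G_4 = 10−1 = 9
step 4: 9 = 9; sub 10 for 9: 10; = 10; G_5 = 10−1 = 9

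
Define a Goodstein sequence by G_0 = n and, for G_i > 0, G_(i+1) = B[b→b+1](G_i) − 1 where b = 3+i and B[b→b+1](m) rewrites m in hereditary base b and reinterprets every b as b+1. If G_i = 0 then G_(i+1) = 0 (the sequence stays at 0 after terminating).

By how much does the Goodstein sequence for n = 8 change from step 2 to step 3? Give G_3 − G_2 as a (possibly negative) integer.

(0) 8|_3 = 2·3 + 2 ↦ 2·4 + 2|_4 = 10 ⇒ 9
(1) 9|_4 = 2·4 + 1 ↦ 2·5 + 1|_5 = 11 ⇒ 10
(2) 10|_5 = 2·5 ↦ 2·6|_6 = 12 ⇒ 11

1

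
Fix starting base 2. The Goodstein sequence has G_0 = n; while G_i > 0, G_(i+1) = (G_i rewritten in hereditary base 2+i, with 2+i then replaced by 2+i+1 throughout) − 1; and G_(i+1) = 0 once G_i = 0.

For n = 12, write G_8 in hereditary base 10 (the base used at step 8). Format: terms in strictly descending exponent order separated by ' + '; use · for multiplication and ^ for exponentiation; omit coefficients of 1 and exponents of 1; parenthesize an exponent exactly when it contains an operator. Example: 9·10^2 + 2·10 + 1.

10^(10 + 1) + 2·10^2 + 10 + 1

step 0: 12 = 2^(2 + 1) + 2^2; sub 3 for 2: 3^(3 + 1) + 3^3; = 108; G_1 = 108−1 = 107
step 1: 107 = 3^(3 + 1) + 2·3^2 + 2·3 + 2; sub 4 for 3: 4^(4 + 1) + 2·4^2 + 2·4 + 2; = 1066; G_2 = 1066−1 = 1065
step 2: 1065 = 4^(4 + 1) + 2·4^2 + 2·4 + 1; sub 5 for 4: 5^(5 + 1) + 2·5^2 + 2·5 + 1; = 15686; G_3 = 15686−1 = 15685
step 3: 15685 = 5^(5 + 1) + 2·5^2 + 2·5; sub 6 for 5: 6^(6 + 1) + 2·6^2 + 2·6; = 280020; G_4 = 280020−1 = 280019
step 4: 280019 = 6^(6 + 1) + 2·6^2 + 6 + 5; sub 7 for 6: 7^(7 + 1) + 2·7^2 + 7 + 5; = 5764911; G_5 = 5764911−1 = 5764910
step 5: 5764910 = 7^(7 + 1) + 2·7^2 + 7 + 4; sub 8 for 7: 8^(8 + 1) + 2·8^2 + 8 + 4; = 134217868; G_6 = 134217868−1 = 134217867
step 6: 134217867 = 8^(8 + 1) + 2·8^2 + 8 + 3; sub 9 for 8: 9^(9 + 1) + 2·9^2 + 9 + 3; = 3486784575; G_7 = 3486784575−1 = 3486784574
step 7: 3486784574 = 9^(9 + 1) + 2·9^2 + 9 + 2; sub 10 for 9: 10^(10 + 1) + 2·10^2 + 10 + 2; = 100000000212; G_8 = 100000000212−1 = 100000000211
step 8: 100000000211 = 10^(10 + 1) + 2·10^2 + 10 + 1; sub 11 for 10: 11^(11 + 1) + 2·11^2 + 11 + 1; = 3138428376975; G_9 = 3138428376975−1 = 3138428376974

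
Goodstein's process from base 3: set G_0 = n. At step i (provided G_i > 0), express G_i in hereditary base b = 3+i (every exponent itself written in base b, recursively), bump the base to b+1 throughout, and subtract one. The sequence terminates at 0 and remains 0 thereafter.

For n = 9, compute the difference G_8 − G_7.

G_0 = 9. HB_3(9) = 3^2. Bump = 16. G_1 = 15.
G_1 = 15. HB_4(15) = 3·4 + 3. Bump = 18. G_2 = 17.
G_2 = 17. HB_5(17) = 3·5 + 2. Bump = 20. G_3 = 19.
G_3 = 19. HB_6(19) = 3·6 + 1. Bump = 22. G_4 = 21.
G_4 = 21. HB_7(21) = 3·7. Bump = 24. G_5 = 23.
G_5 = 23. HB_8(23) = 2·8 + 7. Bump = 25. G_6 = 24.
G_6 = 24. HB_9(24) = 2·9 + 6. Bump = 26. G_7 = 25.
G_7 = 25. HB_10(25) = 2·10 + 5. Bump = 27. G_8 = 26.

1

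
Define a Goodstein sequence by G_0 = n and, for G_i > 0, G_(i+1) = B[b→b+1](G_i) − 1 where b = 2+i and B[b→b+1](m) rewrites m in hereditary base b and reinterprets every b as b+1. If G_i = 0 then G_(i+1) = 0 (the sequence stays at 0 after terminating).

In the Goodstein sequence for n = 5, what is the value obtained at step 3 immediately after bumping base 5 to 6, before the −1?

(0) 5|_2 = 2^2 + 1 ↦ 3^3 + 1|_3 = 28 ⇒ 27
(1) 27|_3 = 3^3 ↦ 4^4|_4 = 256 ⇒ 255
(2) 255|_4 = 3·4^3 + 3·4^2 + 3·4 + 3 ↦ 3·5^3 + 3·5^2 + 3·5 + 3|_5 = 468 ⇒ 467
(3) 467|_5 = 3·5^3 + 3·5^2 + 3·5 + 2 ↦ 3·6^3 + 3·6^2 + 3·6 + 2|_6 = 776 ⇒ 775

776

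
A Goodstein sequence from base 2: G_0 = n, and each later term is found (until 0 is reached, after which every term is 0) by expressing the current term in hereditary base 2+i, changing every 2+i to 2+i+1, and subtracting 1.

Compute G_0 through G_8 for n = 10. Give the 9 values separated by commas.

10, 83, 1025, 15625, 279935, 4215754, 84073323, 1937434592, 50000555551

G_0 = 10. HB_2(10) = 2^(2 + 1) + 2. Bump = 84. G_1 = 83.
G_1 = 83. HB_3(83) = 3^(3 + 1) + 2. Bump = 1026. G_2 = 1025.
G_2 = 1025. HB_4(1025) = 4^(4 + 1) + 1. Bump = 15626. G_3 = 15625.
G_3 = 15625. HB_5(15625) = 5^(5 + 1). Bump = 279936. G_4 = 279935.
G_4 = 279935. HB_6(279935) = 5·6^6 + 5·6^5 + 5·6^4 + 5·6^3 + 5·6^2 + 5·6 + 5. Bump = 4215755. G_5 = 4215754.
G_5 = 4215754. HB_7(4215754) = 5·7^7 + 5·7^5 + 5·7^4 + 5·7^3 + 5·7^2 + 5·7 + 4. Bump = 84073324. G_6 = 84073323.
G_6 = 84073323. HB_8(84073323) = 5·8^8 + 5·8^5 + 5·8^4 + 5·8^3 + 5·8^2 + 5·8 + 3. Bump = 1937434593. G_7 = 1937434592.
G_7 = 1937434592. HB_9(1937434592) = 5·9^9 + 5·9^5 + 5·9^4 + 5·9^3 + 5·9^2 + 5·9 + 2. Bump = 50000555552. G_8 = 50000555551.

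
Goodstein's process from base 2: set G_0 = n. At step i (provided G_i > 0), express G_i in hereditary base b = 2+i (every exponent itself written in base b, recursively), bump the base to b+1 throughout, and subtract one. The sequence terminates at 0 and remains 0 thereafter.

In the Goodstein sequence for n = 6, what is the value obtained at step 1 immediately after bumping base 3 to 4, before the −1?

258

6 —HB2→ 2^2 + 2 —bump→ 3^3 + 3 = 30 —(−1)→ 29
29 —HB3→ 3^3 + 2 —bump→ 4^4 + 2 = 258 —(−1)→ 257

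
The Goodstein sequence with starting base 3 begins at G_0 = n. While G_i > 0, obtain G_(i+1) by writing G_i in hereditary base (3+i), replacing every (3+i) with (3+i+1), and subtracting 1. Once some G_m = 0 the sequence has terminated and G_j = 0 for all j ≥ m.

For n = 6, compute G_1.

7

6 —HB3→ 2·3 —bump→ 2·4 = 8 —(−1)→ 7
7 —HB4→ 4 + 3 —bump→ 5 + 3 = 8 —(−1)→ 7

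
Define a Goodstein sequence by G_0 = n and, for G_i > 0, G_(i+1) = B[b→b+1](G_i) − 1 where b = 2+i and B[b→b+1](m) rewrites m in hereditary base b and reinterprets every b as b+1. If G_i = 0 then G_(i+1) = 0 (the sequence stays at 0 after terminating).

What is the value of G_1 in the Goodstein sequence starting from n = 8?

G_0=8  [base 2] 2^(2 + 1)  →[2↦3]→  3^(3 + 1) = 81  −1 ⇒ G_1=80
G_1=80  [base 3] 2·3^3 + 2·3^2 + 2·3 + 2  →[3↦4]→  2·4^4 + 2·4^2 + 2·4 + 2 = 554  −1 ⇒ G_2=553

80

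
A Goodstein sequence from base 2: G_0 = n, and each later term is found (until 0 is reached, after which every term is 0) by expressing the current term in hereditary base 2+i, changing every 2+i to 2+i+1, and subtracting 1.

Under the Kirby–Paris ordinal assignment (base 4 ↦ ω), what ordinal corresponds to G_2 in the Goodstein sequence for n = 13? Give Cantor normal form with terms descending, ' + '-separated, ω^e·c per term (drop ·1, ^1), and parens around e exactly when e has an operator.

ω^(ω + 1) + ω^3·3 + ω^2·3 + ω·3 + 3

G_0 = 13. HB_2(13) = 2^(2 + 1) + 2^2 + 1. Bump = 109. G_1 = 108.
G_1 = 108. HB_3(108) = 3^(3 + 1) + 3^3. Bump = 1280. G_2 = 1279.
G_2 = 1279. HB_4(1279) = 4^(4 + 1) + 3·4^3 + 3·4^2 + 3·4 + 3. Bump = 16093. G_3 = 16092.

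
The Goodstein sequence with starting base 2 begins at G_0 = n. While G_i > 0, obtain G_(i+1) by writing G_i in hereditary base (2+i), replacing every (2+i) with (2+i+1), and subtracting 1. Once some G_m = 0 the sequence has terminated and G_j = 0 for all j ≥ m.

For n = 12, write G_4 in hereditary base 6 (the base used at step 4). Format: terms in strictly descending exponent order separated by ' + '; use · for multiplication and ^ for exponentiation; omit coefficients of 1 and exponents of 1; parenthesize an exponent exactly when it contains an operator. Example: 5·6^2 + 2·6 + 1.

(0) 12|_2 = 2^(2 + 1) + 2^2 ↦ 3^(3 + 1) + 3^3|_3 = 108 ⇒ 107
(1) 107|_3 = 3^(3 + 1) + 2·3^2 + 2·3 + 2 ↦ 4^(4 + 1) + 2·4^2 + 2·4 + 2|_4 = 1066 ⇒ 1065
(2) 1065|_4 = 4^(4 + 1) + 2·4^2 + 2·4 + 1 ↦ 5^(5 + 1) + 2·5^2 + 2·5 + 1|_5 = 15686 ⇒ 15685
(3) 15685|_5 = 5^(5 + 1) + 2·5^2 + 2·5 ↦ 6^(6 + 1) + 2·6^2 + 2·6|_6 = 280020 ⇒ 280019
(4) 280019|_6 = 6^(6 + 1) + 2·6^2 + 6 + 5 ↦ 7^(7 + 1) + 2·7^2 + 7 + 5|_7 = 5764911 ⇒ 5764910

6^(6 + 1) + 2·6^2 + 6 + 5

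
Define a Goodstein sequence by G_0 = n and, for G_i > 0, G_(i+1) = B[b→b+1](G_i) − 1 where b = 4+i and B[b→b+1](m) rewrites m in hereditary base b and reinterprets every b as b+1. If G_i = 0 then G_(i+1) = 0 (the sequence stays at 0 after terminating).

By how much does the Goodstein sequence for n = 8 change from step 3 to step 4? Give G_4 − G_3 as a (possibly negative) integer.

8 —HB4→ 2·4 —bump→ 2·5 = 10 —(−1)→ 9
9 —HB5→ 5 + 4 —bump→ 6 + 4 = 10 —(−1)→ 9
9 —HB6→ 6 + 3 —bump→ 7 + 3 = 10 —(−1)→ 9
9 —HB7→ 7 + 2 —bump→ 8 + 2 = 10 —(−1)→ 9

0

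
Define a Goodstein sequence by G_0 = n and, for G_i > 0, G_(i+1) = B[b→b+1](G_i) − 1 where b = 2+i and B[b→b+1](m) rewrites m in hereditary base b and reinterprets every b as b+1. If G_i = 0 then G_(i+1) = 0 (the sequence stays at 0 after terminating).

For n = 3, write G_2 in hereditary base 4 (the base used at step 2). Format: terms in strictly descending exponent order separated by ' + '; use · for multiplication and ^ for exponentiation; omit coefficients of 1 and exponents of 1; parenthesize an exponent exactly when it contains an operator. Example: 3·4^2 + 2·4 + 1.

[0] 3 ≡ 2 + 1 (base 2). Lift 3: 4. −1: 3.
[1] 3 ≡ 3 (base 3). Lift 4: 4. −1: 3.
[2] 3 ≡ 3 (base 4). Lift 5: 3. −1: 2.

3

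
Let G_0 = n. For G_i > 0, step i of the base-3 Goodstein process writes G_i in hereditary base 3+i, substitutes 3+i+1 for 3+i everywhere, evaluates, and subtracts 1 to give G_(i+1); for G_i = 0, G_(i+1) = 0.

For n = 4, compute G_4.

2

step 0: 4 = 3 + 1; sub 4 for 3: 4 + 1; = 5; G_1 = 5−1 = 4
step 1: 4 = 4; sub 5 for 4: 5; = 5; G_2 = 5−1 = 4
step 2: 4 = 4; sub 6 for 5: 4; = 4; G_3 = 4−1 = 3
step 3: 3 = 3; sub 7 for 6: 3; = 3; G_4 = 3−1 = 2
step 4: 2 = 2; sub 8 for 7: 2; = 2; G_5 = 2−1 = 1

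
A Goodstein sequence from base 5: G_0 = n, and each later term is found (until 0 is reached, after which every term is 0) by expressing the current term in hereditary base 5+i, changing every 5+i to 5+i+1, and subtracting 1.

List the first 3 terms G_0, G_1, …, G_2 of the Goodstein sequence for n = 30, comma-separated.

i=0: 30 = 5^2 + 5 (b=5); 5→6: 6^2 + 6 = 42; 42−1 = 41
i=1: 41 = 6^2 + 5 (b=6); 6→7: 7^2 + 5 = 54; 54−1 = 53

30, 41, 53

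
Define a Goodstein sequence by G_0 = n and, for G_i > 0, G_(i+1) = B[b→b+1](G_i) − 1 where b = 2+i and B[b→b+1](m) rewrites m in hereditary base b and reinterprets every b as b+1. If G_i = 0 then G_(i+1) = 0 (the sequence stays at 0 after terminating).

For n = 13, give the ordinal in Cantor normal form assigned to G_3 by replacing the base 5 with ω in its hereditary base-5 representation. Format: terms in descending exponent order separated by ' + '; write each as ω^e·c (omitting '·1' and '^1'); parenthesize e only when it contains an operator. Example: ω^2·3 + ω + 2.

G_0=13  [base 2] 2^(2 + 1) + 2^2 + 1  →[2↦3]→  3^(3 + 1) + 3^3 + 1 = 109  −1 ⇒ G_1=108
G_1=108  [base 3] 3^(3 + 1) + 3^3  →[3↦4]→  4^(4 + 1) + 4^4 = 1280  −1 ⇒ G_2=1279
G_2=1279  [base 4] 4^(4 + 1) + 3·4^3 + 3·4^2 + 3·4 + 3  →[4↦5]→  5^(5 + 1) + 3·5^3 + 3·5^2 + 3·5 + 3 = 16093  −1 ⇒ G_3=16092
G_3=16092  [base 5] 5^(5 + 1) + 3·5^3 + 3·5^2 + 3·5 + 2  →[5↦6]→  6^(6 + 1) + 3·6^3 + 3·6^2 + 3·6 + 2 = 280712  −1 ⇒ G_4=280711

ω^(ω + 1) + ω^3·3 + ω^2·3 + ω·3 + 2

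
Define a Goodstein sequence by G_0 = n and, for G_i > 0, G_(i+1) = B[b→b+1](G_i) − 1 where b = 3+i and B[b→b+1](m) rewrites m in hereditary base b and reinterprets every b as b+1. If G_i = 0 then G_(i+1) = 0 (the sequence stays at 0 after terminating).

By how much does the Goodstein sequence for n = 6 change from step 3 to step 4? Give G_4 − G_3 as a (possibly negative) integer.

step 0: 6 = 2·3; sub 4 for 3: 2·4; = 8; G_1 = 8−1 = 7
step 1: 7 = 4 + 3; sub 5 for 4: 5 + 3; = 8; G_2 = 8−1 = 7
step 2: 7 = 5 + 2; sub 6 for 5: 6 + 2; = 8; G_3 = 8−1 = 7
step 3: 7 = 6 + 1; sub 7 for 6: 7 + 1; = 8; G_4 = 8−1 = 7

0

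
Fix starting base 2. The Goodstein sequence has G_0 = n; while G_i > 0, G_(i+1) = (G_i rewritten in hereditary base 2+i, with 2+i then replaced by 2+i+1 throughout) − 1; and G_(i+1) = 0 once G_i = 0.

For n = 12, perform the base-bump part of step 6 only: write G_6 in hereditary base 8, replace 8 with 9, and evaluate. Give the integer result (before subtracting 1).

3486784575

G_0=12  [base 2] 2^(2 + 1) + 2^2  →[2↦3]→  3^(3 + 1) + 3^3 = 108  −1 ⇒ G_1=107
G_1=107  [base 3] 3^(3 + 1) + 2·3^2 + 2·3 + 2  →[3↦4]→  4^(4 + 1) + 2·4^2 + 2·4 + 2 = 1066  −1 ⇒ G_2=1065
G_2=1065  [base 4] 4^(4 + 1) + 2·4^2 + 2·4 + 1  →[4↦5]→  5^(5 + 1) + 2·5^2 + 2·5 + 1 = 15686  −1 ⇒ G_3=15685
G_3=15685  [base 5] 5^(5 + 1) + 2·5^2 + 2·5  →[5↦6]→  6^(6 + 1) + 2·6^2 + 2·6 = 280020  −1 ⇒ G_4=280019
G_4=280019  [base 6] 6^(6 + 1) + 2·6^2 + 6 + 5  →[6↦7]→  7^(7 + 1) + 2·7^2 + 7 + 5 = 5764911  −1 ⇒ G_5=5764910
G_5=5764910  [base 7] 7^(7 + 1) + 2·7^2 + 7 + 4  →[7↦8]→  8^(8 + 1) + 2·8^2 + 8 + 4 = 134217868  −1 ⇒ G_6=134217867
G_6=134217867  [base 8] 8^(8 + 1) + 2·8^2 + 8 + 3  →[8↦9]→  9^(9 + 1) + 2·9^2 + 9 + 3 = 3486784575  −1 ⇒ G_7=3486784574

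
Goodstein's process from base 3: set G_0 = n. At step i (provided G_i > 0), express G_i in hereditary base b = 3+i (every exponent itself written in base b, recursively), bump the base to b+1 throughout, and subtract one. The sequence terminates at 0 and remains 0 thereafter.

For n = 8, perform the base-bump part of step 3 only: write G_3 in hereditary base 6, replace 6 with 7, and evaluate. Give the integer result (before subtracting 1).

G_0 = 8. HB_3(8) = 2·3 + 2. Bump = 10. G_1 = 9.
G_1 = 9. HB_4(9) = 2·4 + 1. Bump = 11. G_2 = 10.
G_2 = 10. HB_5(10) = 2·5. Bump = 12. G_3 = 11.

12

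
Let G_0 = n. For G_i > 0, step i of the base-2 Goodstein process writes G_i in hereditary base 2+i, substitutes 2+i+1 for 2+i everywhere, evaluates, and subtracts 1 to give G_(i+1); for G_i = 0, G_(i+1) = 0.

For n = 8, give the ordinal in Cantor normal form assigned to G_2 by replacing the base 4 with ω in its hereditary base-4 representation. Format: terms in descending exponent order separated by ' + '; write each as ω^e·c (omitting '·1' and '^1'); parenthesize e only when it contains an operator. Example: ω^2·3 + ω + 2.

i=0: 8 = 2^(2 + 1) (b=2); 2→3: 3^(3 + 1) = 81; 81−1 = 80
i=1: 80 = 2·3^3 + 2·3^2 + 2·3 + 2 (b=3); 3→4: 2·4^4 + 2·4^2 + 2·4 + 2 = 554; 554−1 = 553
i=2: 553 = 2·4^4 + 2·4^2 + 2·4 + 1 (b=4); 4→5: 2·5^5 + 2·5^2 + 2·5 + 1 = 6311; 6311−1 = 6310

ω^ω·2 + ω^2·2 + ω·2 + 1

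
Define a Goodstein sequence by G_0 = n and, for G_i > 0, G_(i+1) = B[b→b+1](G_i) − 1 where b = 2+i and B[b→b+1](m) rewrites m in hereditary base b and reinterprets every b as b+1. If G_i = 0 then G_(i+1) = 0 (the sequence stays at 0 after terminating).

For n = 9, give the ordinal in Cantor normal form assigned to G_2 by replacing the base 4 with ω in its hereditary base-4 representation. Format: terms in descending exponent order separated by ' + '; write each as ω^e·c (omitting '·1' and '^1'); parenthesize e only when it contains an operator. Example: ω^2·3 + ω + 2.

G_0 = 9. HB_2(9) = 2^(2 + 1) + 1. Bump = 82. G_1 = 81.
G_1 = 81. HB_3(81) = 3^(3 + 1). Bump = 1024. G_2 = 1023.
G_2 = 1023. HB_4(1023) = 3·4^4 + 3·4^3 + 3·4^2 + 3·4 + 3. Bump = 9843. G_3 = 9842.

ω^ω·3 + ω^3·3 + ω^2·3 + ω·3 + 3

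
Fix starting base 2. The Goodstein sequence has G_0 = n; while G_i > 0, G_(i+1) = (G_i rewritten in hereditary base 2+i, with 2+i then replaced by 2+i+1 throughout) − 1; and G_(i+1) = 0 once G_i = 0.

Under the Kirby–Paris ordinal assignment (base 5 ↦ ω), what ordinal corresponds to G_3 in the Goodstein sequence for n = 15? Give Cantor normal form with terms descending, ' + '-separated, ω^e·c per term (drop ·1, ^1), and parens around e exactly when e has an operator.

ω^(ω + 1) + ω^ω + 2

G_0=15  [base 2] 2^(2 + 1) + 2^2 + 2 + 1  →[2↦3]→  3^(3 + 1) + 3^3 + 3 + 1 = 112  −1 ⇒ G_1=111
G_1=111  [base 3] 3^(3 + 1) + 3^3 + 3  →[3↦4]→  4^(4 + 1) + 4^4 + 4 = 1284  −1 ⇒ G_2=1283
G_2=1283  [base 4] 4^(4 + 1) + 4^4 + 3  →[4↦5]→  5^(5 + 1) + 5^5 + 3 = 18753  −1 ⇒ G_3=18752
G_3=18752  [base 5] 5^(5 + 1) + 5^5 + 2  →[5↦6]→  6^(6 + 1) + 6^6 + 2 = 326594  −1 ⇒ G_4=326593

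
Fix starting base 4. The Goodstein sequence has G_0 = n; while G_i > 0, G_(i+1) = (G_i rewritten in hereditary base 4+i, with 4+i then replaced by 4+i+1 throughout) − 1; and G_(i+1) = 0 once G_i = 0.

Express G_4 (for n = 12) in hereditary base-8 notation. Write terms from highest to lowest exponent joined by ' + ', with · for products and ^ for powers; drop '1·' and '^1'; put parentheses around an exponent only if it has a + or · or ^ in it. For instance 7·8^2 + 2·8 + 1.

2·8 + 1

G_0 = 12. HB_4(12) = 3·4. Bump = 15. G_1 = 14.
G_1 = 14. HB_5(14) = 2·5 + 4. Bump = 16. G_2 = 15.
G_2 = 15. HB_6(15) = 2·6 + 3. Bump = 17. G_3 = 16.
G_3 = 16. HB_7(16) = 2·7 + 2. Bump = 18. G_4 = 17.
G_4 = 17. HB_8(17) = 2·8 + 1. Bump = 19. G_5 = 18.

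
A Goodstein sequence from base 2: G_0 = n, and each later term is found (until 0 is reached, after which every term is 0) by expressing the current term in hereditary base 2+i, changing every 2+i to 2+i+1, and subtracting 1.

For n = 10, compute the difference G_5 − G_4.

3935819

step 0: 10 = 2^(2 + 1) + 2; sub 3 for 2: 3^(3 + 1) + 3; = 84; G_1 = 84−1 = 83
step 1: 83 = 3^(3 + 1) + 2; sub 4 for 3: 4^(4 + 1) + 2; = 1026; G_2 = 1026−1 = 1025
step 2: 1025 = 4^(4 + 1) + 1; sub 5 for 4: 5^(5 + 1) + 1; = 15626; G_3 = 15626−1 = 15625
step 3: 15625 = 5^(5 + 1); sub 6 for 5: 6^(6 + 1); = 279936; G_4 = 279936−1 = 279935
step 4: 279935 = 5·6^6 + 5·6^5 + 5·6^4 + 5·6^3 + 5·6^2 + 5·6 + 5; sub 7 for 6: 5·7^7 + 5·7^5 + 5·7^4 + 5·7^3 + 5·7^2 + 5·7 + 5; = 4215755; G_5 = 4215755−1 = 4215754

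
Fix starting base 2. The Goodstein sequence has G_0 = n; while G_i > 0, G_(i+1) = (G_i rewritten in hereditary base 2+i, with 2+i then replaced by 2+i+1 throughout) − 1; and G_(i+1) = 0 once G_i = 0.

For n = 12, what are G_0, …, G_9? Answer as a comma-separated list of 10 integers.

base 2: 12 = 2^(2 + 1) + 2^2; at 3: 3^(3 + 1) + 3^3 = 108; next = 107
base 3: 107 = 3^(3 + 1) + 2·3^2 + 2·3 + 2; at 4: 4^(4 + 1) + 2·4^2 + 2·4 + 2 = 1066; next = 1065
base 4: 1065 = 4^(4 + 1) + 2·4^2 + 2·4 + 1; at 5: 5^(5 + 1) + 2·5^2 + 2·5 + 1 = 15686; next = 15685
base 5: 15685 = 5^(5 + 1) + 2·5^2 + 2·5; at 6: 6^(6 + 1) + 2·6^2 + 2·6 = 280020; next = 280019
base 6: 280019 = 6^(6 + 1) + 2·6^2 + 6 + 5; at 7: 7^(7 + 1) + 2·7^2 + 7 + 5 = 5764911; next = 5764910
base 7: 5764910 = 7^(7 + 1) + 2·7^2 + 7 + 4; at 8: 8^(8 + 1) + 2·8^2 + 8 + 4 = 134217868; next = 134217867
base 8: 134217867 = 8^(8 + 1) + 2·8^2 + 8 + 3; at 9: 9^(9 + 1) + 2·9^2 + 9 + 3 = 3486784575; next = 3486784574
base 9: 3486784574 = 9^(9 + 1) + 2·9^2 + 9 + 2; at 10: 10^(10 + 1) + 2·10^2 + 10 + 2 = 100000000212; next = 100000000211
base 10: 100000000211 = 10^(10 + 1) + 2·10^2 + 10 + 1; at 11: 11^(11 + 1) + 2·11^2 + 11 + 1 = 3138428376975; next = 3138428376974

12, 107, 1065, 15685, 280019, 5764910, 134217867, 3486784574, 100000000211, 3138428376974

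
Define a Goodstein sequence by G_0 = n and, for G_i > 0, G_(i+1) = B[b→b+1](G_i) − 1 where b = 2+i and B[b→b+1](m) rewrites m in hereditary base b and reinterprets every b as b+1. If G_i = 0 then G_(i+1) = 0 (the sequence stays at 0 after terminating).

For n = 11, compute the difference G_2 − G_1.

G_0=11  [base 2] 2^(2 + 1) + 2 + 1  →[2↦3]→  3^(3 + 1) + 3 + 1 = 85  −1 ⇒ G_1=84
G_1=84  [base 3] 3^(3 + 1) + 3  →[3↦4]→  4^(4 + 1) + 4 = 1028  −1 ⇒ G_2=1027

943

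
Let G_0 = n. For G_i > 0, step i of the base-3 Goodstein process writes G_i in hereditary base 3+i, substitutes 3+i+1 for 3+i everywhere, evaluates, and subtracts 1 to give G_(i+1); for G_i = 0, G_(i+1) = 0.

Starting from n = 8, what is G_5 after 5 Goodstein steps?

11

(0) 8|_3 = 2·3 + 2 ↦ 2·4 + 2|_4 = 10 ⇒ 9
(1) 9|_4 = 2·4 + 1 ↦ 2·5 + 1|_5 = 11 ⇒ 10
(2) 10|_5 = 2·5 ↦ 2·6|_6 = 12 ⇒ 11
(3) 11|_6 = 6 + 5 ↦ 7 + 5|_7 = 12 ⇒ 11
(4) 11|_7 = 7 + 4 ↦ 8 + 4|_8 = 12 ⇒ 11
(5) 11|_8 = 8 + 3 ↦ 9 + 3|_9 = 12 ⇒ 11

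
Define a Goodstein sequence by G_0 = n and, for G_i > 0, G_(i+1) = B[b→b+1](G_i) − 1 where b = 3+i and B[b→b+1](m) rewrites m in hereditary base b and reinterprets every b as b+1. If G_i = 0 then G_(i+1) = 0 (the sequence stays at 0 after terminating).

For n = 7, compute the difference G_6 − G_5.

i=0: 7 = 2·3 + 1 (b=3); 3→4: 2·4 + 1 = 9; 9−1 = 8
i=1: 8 = 2·4 (b=4); 4→5: 2·5 = 10; 10−1 = 9
i=2: 9 = 5 + 4 (b=5); 5→6: 6 + 4 = 10; 10−1 = 9
i=3: 9 = 6 + 3 (b=6); 6→7: 7 + 3 = 10; 10−1 = 9
i=4: 9 = 7 + 2 (b=7); 7→8: 8 + 2 = 10; 10−1 = 9
i=5: 9 = 8 + 1 (b=8); 8→9: 9 + 1 = 10; 10−1 = 9

0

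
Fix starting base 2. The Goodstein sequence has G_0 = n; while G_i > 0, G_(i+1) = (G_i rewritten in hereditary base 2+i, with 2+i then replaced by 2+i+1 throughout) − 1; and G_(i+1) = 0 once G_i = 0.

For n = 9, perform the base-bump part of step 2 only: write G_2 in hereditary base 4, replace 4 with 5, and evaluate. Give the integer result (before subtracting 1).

i=0: 9 = 2^(2 + 1) + 1 (b=2); 2→3: 3^(3 + 1) + 1 = 82; 82−1 = 81
i=1: 81 = 3^(3 + 1) (b=3); 3→4: 4^(4 + 1) = 1024; 1024−1 = 1023

9843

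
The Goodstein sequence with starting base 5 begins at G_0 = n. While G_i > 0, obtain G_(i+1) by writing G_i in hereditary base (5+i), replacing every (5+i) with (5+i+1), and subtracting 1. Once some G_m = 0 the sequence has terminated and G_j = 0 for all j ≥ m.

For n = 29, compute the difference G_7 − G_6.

[0] 29 ≡ 5^2 + 4 (base 5). Lift 6: 40. −1: 39.
[1] 39 ≡ 6^2 + 3 (base 6). Lift 7: 52. −1: 51.
[2] 51 ≡ 7^2 + 2 (base 7). Lift 8: 66. −1: 65.
[3] 65 ≡ 8^2 + 1 (base 8). Lift 9: 82. −1: 81.
[4] 81 ≡ 9^2 (base 9). Lift 10: 100. −1: 99.
[5] 99 ≡ 9·10 + 9 (base 10). Lift 11: 108. −1: 107.
[6] 107 ≡ 9·11 + 8 (base 11). Lift 12: 116. −1: 115.

8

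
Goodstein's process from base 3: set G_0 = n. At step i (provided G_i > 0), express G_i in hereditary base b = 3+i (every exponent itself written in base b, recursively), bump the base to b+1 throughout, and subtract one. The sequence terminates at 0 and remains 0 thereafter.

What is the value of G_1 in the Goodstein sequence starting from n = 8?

9

base 3: 8 = 2·3 + 2; at 4: 2·4 + 2 = 10; next = 9
base 4: 9 = 2·4 + 1; at 5: 2·5 + 1 = 11; next = 10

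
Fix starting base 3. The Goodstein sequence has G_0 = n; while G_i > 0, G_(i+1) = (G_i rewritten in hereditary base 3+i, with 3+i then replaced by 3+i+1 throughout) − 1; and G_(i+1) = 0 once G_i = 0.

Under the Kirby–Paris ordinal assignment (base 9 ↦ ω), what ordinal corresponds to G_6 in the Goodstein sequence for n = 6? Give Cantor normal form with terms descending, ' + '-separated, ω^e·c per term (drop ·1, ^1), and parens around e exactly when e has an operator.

i=0: 6 = 2·3 (b=3); 3→4: 2·4 = 8; 8−1 = 7
i=1: 7 = 4 + 3 (b=4); 4→5: 5 + 3 = 8; 8−1 = 7
i=2: 7 = 5 + 2 (b=5); 5→6: 6 + 2 = 8; 8−1 = 7
i=3: 7 = 6 + 1 (b=6); 6→7: 7 + 1 = 8; 8−1 = 7
i=4: 7 = 7 (b=7); 7→8: 8 = 8; 8−1 = 7
i=5: 7 = 7 (b=8); 8→9: 7 = 7; 7−1 = 6
i=6: 6 = 6 (b=9); 9→10: 6 = 6; 6−1 = 5

6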